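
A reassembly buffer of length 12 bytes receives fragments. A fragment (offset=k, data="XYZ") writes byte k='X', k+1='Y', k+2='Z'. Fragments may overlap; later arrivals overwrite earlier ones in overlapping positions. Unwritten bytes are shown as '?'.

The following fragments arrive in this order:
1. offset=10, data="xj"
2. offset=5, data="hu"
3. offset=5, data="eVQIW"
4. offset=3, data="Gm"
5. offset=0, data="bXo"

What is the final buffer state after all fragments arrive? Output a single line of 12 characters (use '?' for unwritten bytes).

Answer: bXoGmeVQIWxj

Derivation:
Fragment 1: offset=10 data="xj" -> buffer=??????????xj
Fragment 2: offset=5 data="hu" -> buffer=?????hu???xj
Fragment 3: offset=5 data="eVQIW" -> buffer=?????eVQIWxj
Fragment 4: offset=3 data="Gm" -> buffer=???GmeVQIWxj
Fragment 5: offset=0 data="bXo" -> buffer=bXoGmeVQIWxj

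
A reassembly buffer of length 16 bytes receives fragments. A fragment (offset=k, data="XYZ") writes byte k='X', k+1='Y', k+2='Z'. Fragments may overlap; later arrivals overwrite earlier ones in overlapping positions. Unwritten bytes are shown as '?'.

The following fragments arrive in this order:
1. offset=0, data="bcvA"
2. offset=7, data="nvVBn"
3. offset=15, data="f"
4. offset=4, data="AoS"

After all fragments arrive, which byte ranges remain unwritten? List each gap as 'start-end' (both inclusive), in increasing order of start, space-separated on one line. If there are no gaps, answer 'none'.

Fragment 1: offset=0 len=4
Fragment 2: offset=7 len=5
Fragment 3: offset=15 len=1
Fragment 4: offset=4 len=3
Gaps: 12-14

Answer: 12-14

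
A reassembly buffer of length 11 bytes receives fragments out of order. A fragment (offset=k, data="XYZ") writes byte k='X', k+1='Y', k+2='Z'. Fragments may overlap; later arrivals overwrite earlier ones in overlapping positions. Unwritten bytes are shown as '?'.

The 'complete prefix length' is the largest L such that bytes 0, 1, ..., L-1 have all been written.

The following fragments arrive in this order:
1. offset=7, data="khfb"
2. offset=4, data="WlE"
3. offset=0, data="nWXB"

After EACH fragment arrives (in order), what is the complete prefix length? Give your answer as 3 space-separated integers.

Answer: 0 0 11

Derivation:
Fragment 1: offset=7 data="khfb" -> buffer=???????khfb -> prefix_len=0
Fragment 2: offset=4 data="WlE" -> buffer=????WlEkhfb -> prefix_len=0
Fragment 3: offset=0 data="nWXB" -> buffer=nWXBWlEkhfb -> prefix_len=11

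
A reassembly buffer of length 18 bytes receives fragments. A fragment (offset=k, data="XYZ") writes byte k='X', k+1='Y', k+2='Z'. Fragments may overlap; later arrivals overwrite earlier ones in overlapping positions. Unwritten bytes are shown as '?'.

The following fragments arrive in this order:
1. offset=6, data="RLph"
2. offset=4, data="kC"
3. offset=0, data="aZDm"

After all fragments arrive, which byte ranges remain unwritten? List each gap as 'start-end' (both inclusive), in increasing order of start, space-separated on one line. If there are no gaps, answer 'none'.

Fragment 1: offset=6 len=4
Fragment 2: offset=4 len=2
Fragment 3: offset=0 len=4
Gaps: 10-17

Answer: 10-17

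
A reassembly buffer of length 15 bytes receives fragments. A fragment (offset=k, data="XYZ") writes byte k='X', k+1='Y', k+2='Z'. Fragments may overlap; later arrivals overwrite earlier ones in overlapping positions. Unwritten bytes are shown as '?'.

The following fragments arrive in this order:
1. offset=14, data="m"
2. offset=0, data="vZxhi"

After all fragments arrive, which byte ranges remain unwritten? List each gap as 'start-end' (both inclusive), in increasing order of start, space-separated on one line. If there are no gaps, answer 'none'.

Fragment 1: offset=14 len=1
Fragment 2: offset=0 len=5
Gaps: 5-13

Answer: 5-13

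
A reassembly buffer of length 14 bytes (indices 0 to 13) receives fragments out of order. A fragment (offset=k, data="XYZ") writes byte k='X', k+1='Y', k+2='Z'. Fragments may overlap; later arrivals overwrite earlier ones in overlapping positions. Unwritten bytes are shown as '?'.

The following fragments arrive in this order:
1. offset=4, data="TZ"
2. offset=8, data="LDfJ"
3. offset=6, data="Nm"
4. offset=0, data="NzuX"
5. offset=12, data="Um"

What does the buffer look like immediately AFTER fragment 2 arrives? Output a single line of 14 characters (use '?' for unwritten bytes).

Answer: ????TZ??LDfJ??

Derivation:
Fragment 1: offset=4 data="TZ" -> buffer=????TZ????????
Fragment 2: offset=8 data="LDfJ" -> buffer=????TZ??LDfJ??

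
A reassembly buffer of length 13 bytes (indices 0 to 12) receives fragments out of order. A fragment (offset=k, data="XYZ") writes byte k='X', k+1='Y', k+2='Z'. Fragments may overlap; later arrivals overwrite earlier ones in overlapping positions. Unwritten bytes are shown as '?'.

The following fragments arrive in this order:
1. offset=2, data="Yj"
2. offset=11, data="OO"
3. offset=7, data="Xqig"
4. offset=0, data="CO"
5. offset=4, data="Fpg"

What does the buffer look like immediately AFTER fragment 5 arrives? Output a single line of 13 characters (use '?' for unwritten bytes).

Fragment 1: offset=2 data="Yj" -> buffer=??Yj?????????
Fragment 2: offset=11 data="OO" -> buffer=??Yj???????OO
Fragment 3: offset=7 data="Xqig" -> buffer=??Yj???XqigOO
Fragment 4: offset=0 data="CO" -> buffer=COYj???XqigOO
Fragment 5: offset=4 data="Fpg" -> buffer=COYjFpgXqigOO

Answer: COYjFpgXqigOO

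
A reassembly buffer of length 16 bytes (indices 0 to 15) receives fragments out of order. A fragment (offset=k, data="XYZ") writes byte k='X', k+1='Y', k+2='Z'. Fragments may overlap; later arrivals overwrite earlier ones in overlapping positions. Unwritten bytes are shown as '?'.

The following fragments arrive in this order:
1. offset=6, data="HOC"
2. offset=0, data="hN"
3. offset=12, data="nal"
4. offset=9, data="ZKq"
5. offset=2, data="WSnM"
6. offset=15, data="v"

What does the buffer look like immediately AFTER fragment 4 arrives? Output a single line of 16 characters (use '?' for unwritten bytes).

Fragment 1: offset=6 data="HOC" -> buffer=??????HOC???????
Fragment 2: offset=0 data="hN" -> buffer=hN????HOC???????
Fragment 3: offset=12 data="nal" -> buffer=hN????HOC???nal?
Fragment 4: offset=9 data="ZKq" -> buffer=hN????HOCZKqnal?

Answer: hN????HOCZKqnal?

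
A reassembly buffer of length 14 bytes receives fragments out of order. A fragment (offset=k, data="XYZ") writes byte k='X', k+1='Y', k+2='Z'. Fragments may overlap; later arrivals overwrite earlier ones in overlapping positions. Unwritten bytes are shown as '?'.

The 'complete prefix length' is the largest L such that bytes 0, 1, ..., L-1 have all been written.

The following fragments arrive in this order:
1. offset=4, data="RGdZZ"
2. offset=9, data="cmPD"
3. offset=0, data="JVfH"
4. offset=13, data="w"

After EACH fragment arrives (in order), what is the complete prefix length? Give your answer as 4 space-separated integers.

Answer: 0 0 13 14

Derivation:
Fragment 1: offset=4 data="RGdZZ" -> buffer=????RGdZZ????? -> prefix_len=0
Fragment 2: offset=9 data="cmPD" -> buffer=????RGdZZcmPD? -> prefix_len=0
Fragment 3: offset=0 data="JVfH" -> buffer=JVfHRGdZZcmPD? -> prefix_len=13
Fragment 4: offset=13 data="w" -> buffer=JVfHRGdZZcmPDw -> prefix_len=14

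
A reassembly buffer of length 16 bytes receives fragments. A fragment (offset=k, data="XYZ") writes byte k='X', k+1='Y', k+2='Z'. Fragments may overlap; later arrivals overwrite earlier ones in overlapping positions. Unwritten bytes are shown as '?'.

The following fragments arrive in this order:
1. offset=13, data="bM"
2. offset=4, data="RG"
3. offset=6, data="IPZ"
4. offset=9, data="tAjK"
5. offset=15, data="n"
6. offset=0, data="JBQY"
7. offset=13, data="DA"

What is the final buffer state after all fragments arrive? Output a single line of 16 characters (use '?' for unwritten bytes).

Fragment 1: offset=13 data="bM" -> buffer=?????????????bM?
Fragment 2: offset=4 data="RG" -> buffer=????RG???????bM?
Fragment 3: offset=6 data="IPZ" -> buffer=????RGIPZ????bM?
Fragment 4: offset=9 data="tAjK" -> buffer=????RGIPZtAjKbM?
Fragment 5: offset=15 data="n" -> buffer=????RGIPZtAjKbMn
Fragment 6: offset=0 data="JBQY" -> buffer=JBQYRGIPZtAjKbMn
Fragment 7: offset=13 data="DA" -> buffer=JBQYRGIPZtAjKDAn

Answer: JBQYRGIPZtAjKDAn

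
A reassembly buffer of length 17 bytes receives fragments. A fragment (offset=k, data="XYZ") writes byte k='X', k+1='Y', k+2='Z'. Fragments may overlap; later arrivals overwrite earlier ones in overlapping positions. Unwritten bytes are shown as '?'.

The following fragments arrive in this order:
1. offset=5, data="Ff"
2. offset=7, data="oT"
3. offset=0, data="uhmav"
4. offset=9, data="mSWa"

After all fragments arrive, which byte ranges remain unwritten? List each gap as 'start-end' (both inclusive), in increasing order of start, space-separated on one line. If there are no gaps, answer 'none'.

Fragment 1: offset=5 len=2
Fragment 2: offset=7 len=2
Fragment 3: offset=0 len=5
Fragment 4: offset=9 len=4
Gaps: 13-16

Answer: 13-16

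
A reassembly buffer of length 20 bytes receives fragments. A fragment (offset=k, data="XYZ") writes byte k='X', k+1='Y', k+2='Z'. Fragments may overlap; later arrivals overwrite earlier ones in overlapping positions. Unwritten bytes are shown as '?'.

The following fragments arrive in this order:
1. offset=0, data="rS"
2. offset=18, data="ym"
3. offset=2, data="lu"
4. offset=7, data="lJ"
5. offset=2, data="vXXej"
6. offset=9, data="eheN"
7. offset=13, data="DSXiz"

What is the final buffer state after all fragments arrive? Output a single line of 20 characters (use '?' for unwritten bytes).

Fragment 1: offset=0 data="rS" -> buffer=rS??????????????????
Fragment 2: offset=18 data="ym" -> buffer=rS????????????????ym
Fragment 3: offset=2 data="lu" -> buffer=rSlu??????????????ym
Fragment 4: offset=7 data="lJ" -> buffer=rSlu???lJ?????????ym
Fragment 5: offset=2 data="vXXej" -> buffer=rSvXXejlJ?????????ym
Fragment 6: offset=9 data="eheN" -> buffer=rSvXXejlJeheN?????ym
Fragment 7: offset=13 data="DSXiz" -> buffer=rSvXXejlJeheNDSXizym

Answer: rSvXXejlJeheNDSXizym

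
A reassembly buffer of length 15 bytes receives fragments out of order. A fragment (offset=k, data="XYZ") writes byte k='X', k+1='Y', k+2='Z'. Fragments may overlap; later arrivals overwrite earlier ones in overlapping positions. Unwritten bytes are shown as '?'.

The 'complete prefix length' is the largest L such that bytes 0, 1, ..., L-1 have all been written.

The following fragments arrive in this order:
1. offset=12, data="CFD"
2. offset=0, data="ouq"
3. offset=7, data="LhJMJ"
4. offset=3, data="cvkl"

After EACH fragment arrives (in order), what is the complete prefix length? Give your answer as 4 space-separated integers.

Fragment 1: offset=12 data="CFD" -> buffer=????????????CFD -> prefix_len=0
Fragment 2: offset=0 data="ouq" -> buffer=ouq?????????CFD -> prefix_len=3
Fragment 3: offset=7 data="LhJMJ" -> buffer=ouq????LhJMJCFD -> prefix_len=3
Fragment 4: offset=3 data="cvkl" -> buffer=ouqcvklLhJMJCFD -> prefix_len=15

Answer: 0 3 3 15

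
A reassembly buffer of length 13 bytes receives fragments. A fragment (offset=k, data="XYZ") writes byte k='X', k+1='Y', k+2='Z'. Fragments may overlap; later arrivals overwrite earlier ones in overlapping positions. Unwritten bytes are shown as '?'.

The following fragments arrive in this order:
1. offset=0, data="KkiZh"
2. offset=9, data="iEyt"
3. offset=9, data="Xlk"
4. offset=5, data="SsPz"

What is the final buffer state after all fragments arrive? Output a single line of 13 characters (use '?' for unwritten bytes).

Answer: KkiZhSsPzXlkt

Derivation:
Fragment 1: offset=0 data="KkiZh" -> buffer=KkiZh????????
Fragment 2: offset=9 data="iEyt" -> buffer=KkiZh????iEyt
Fragment 3: offset=9 data="Xlk" -> buffer=KkiZh????Xlkt
Fragment 4: offset=5 data="SsPz" -> buffer=KkiZhSsPzXlkt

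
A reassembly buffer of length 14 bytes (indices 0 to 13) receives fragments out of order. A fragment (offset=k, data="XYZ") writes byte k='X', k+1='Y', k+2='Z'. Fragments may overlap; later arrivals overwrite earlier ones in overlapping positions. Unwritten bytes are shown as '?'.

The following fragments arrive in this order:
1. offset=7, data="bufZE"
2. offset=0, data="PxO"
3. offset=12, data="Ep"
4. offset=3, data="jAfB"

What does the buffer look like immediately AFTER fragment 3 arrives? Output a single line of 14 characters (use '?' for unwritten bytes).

Fragment 1: offset=7 data="bufZE" -> buffer=???????bufZE??
Fragment 2: offset=0 data="PxO" -> buffer=PxO????bufZE??
Fragment 3: offset=12 data="Ep" -> buffer=PxO????bufZEEp

Answer: PxO????bufZEEp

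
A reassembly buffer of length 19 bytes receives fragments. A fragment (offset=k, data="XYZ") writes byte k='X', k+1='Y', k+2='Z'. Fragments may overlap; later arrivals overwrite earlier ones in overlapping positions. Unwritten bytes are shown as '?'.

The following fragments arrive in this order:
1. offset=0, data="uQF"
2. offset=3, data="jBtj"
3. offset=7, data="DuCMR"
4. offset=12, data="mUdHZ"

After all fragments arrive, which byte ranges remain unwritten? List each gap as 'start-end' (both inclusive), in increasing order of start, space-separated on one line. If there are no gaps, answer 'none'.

Fragment 1: offset=0 len=3
Fragment 2: offset=3 len=4
Fragment 3: offset=7 len=5
Fragment 4: offset=12 len=5
Gaps: 17-18

Answer: 17-18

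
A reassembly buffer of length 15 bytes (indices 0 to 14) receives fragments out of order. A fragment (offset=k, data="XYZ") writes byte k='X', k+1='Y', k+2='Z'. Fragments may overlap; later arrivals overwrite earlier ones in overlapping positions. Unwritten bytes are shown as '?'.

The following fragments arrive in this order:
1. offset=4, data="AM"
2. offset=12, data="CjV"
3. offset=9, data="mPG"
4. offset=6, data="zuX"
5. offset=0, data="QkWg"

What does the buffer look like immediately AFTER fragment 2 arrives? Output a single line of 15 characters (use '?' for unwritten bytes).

Answer: ????AM??????CjV

Derivation:
Fragment 1: offset=4 data="AM" -> buffer=????AM?????????
Fragment 2: offset=12 data="CjV" -> buffer=????AM??????CjV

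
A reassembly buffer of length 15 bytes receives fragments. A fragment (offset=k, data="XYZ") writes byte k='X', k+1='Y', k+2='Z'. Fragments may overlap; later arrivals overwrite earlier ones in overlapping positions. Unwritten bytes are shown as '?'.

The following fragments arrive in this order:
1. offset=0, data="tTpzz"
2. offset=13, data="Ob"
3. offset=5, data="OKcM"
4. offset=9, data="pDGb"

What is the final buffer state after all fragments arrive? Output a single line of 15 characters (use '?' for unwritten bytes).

Answer: tTpzzOKcMpDGbOb

Derivation:
Fragment 1: offset=0 data="tTpzz" -> buffer=tTpzz??????????
Fragment 2: offset=13 data="Ob" -> buffer=tTpzz????????Ob
Fragment 3: offset=5 data="OKcM" -> buffer=tTpzzOKcM????Ob
Fragment 4: offset=9 data="pDGb" -> buffer=tTpzzOKcMpDGbOb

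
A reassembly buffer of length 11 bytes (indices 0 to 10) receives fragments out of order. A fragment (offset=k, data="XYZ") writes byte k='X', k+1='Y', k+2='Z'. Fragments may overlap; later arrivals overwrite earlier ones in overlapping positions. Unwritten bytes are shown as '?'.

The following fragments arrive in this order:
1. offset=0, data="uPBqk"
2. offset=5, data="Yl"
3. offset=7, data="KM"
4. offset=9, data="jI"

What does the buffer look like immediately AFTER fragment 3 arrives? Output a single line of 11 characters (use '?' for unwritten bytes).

Answer: uPBqkYlKM??

Derivation:
Fragment 1: offset=0 data="uPBqk" -> buffer=uPBqk??????
Fragment 2: offset=5 data="Yl" -> buffer=uPBqkYl????
Fragment 3: offset=7 data="KM" -> buffer=uPBqkYlKM??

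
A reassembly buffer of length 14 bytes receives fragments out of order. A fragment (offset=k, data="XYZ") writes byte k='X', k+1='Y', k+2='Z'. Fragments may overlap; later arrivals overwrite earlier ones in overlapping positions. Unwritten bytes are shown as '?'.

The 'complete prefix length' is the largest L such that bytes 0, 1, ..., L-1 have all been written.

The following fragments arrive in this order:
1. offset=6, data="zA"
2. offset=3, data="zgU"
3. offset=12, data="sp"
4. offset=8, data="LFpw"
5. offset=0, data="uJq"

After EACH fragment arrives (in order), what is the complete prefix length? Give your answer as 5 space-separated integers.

Answer: 0 0 0 0 14

Derivation:
Fragment 1: offset=6 data="zA" -> buffer=??????zA?????? -> prefix_len=0
Fragment 2: offset=3 data="zgU" -> buffer=???zgUzA?????? -> prefix_len=0
Fragment 3: offset=12 data="sp" -> buffer=???zgUzA????sp -> prefix_len=0
Fragment 4: offset=8 data="LFpw" -> buffer=???zgUzALFpwsp -> prefix_len=0
Fragment 5: offset=0 data="uJq" -> buffer=uJqzgUzALFpwsp -> prefix_len=14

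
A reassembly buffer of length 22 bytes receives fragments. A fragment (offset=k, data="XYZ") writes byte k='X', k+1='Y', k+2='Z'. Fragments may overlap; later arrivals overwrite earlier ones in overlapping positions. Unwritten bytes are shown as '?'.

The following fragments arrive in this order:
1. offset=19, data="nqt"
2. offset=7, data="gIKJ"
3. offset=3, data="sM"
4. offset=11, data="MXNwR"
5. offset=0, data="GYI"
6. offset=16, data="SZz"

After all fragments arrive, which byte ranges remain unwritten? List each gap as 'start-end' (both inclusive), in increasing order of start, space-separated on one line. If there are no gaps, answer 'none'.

Answer: 5-6

Derivation:
Fragment 1: offset=19 len=3
Fragment 2: offset=7 len=4
Fragment 3: offset=3 len=2
Fragment 4: offset=11 len=5
Fragment 5: offset=0 len=3
Fragment 6: offset=16 len=3
Gaps: 5-6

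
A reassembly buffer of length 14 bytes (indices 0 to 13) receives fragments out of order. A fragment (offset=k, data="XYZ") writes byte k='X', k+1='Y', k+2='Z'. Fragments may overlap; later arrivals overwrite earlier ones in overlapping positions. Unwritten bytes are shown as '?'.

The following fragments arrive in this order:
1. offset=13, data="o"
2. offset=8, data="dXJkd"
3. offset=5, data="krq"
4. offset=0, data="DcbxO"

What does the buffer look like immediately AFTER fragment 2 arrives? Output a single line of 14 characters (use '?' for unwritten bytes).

Fragment 1: offset=13 data="o" -> buffer=?????????????o
Fragment 2: offset=8 data="dXJkd" -> buffer=????????dXJkdo

Answer: ????????dXJkdo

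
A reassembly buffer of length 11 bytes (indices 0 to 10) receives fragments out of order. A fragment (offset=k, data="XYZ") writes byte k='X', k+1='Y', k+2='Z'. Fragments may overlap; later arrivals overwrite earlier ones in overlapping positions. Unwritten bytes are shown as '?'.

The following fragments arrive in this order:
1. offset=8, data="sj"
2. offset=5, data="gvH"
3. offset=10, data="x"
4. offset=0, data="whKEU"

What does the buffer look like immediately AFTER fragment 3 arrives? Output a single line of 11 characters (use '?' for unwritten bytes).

Answer: ?????gvHsjx

Derivation:
Fragment 1: offset=8 data="sj" -> buffer=????????sj?
Fragment 2: offset=5 data="gvH" -> buffer=?????gvHsj?
Fragment 3: offset=10 data="x" -> buffer=?????gvHsjx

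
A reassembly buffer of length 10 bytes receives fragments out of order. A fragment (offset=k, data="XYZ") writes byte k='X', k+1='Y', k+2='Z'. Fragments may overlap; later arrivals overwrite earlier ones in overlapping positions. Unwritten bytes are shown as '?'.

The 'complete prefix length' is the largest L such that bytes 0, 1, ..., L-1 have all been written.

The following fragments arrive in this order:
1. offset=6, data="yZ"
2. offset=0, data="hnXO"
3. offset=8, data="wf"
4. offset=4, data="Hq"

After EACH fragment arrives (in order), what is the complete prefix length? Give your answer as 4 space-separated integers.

Answer: 0 4 4 10

Derivation:
Fragment 1: offset=6 data="yZ" -> buffer=??????yZ?? -> prefix_len=0
Fragment 2: offset=0 data="hnXO" -> buffer=hnXO??yZ?? -> prefix_len=4
Fragment 3: offset=8 data="wf" -> buffer=hnXO??yZwf -> prefix_len=4
Fragment 4: offset=4 data="Hq" -> buffer=hnXOHqyZwf -> prefix_len=10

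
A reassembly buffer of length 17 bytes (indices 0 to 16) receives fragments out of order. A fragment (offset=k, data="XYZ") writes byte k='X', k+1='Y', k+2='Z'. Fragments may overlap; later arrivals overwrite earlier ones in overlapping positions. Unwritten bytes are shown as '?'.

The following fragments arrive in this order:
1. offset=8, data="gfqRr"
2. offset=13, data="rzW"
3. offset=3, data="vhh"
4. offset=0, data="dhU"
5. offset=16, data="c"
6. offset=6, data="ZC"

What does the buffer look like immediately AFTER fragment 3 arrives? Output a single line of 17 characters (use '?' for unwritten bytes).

Fragment 1: offset=8 data="gfqRr" -> buffer=????????gfqRr????
Fragment 2: offset=13 data="rzW" -> buffer=????????gfqRrrzW?
Fragment 3: offset=3 data="vhh" -> buffer=???vhh??gfqRrrzW?

Answer: ???vhh??gfqRrrzW?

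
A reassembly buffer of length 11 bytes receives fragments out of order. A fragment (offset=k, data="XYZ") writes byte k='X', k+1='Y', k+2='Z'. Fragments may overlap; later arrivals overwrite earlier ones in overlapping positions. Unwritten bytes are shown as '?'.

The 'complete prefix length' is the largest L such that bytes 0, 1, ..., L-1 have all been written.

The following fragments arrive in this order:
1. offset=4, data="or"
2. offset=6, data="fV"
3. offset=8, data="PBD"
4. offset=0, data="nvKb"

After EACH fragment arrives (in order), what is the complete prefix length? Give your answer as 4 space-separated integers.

Fragment 1: offset=4 data="or" -> buffer=????or????? -> prefix_len=0
Fragment 2: offset=6 data="fV" -> buffer=????orfV??? -> prefix_len=0
Fragment 3: offset=8 data="PBD" -> buffer=????orfVPBD -> prefix_len=0
Fragment 4: offset=0 data="nvKb" -> buffer=nvKborfVPBD -> prefix_len=11

Answer: 0 0 0 11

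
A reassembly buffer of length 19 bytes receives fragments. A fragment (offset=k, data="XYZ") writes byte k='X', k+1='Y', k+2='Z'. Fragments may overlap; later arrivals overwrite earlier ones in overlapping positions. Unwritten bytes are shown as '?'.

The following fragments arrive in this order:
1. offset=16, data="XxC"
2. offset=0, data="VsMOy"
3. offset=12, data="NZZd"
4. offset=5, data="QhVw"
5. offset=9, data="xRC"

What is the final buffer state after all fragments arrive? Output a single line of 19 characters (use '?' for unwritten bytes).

Answer: VsMOyQhVwxRCNZZdXxC

Derivation:
Fragment 1: offset=16 data="XxC" -> buffer=????????????????XxC
Fragment 2: offset=0 data="VsMOy" -> buffer=VsMOy???????????XxC
Fragment 3: offset=12 data="NZZd" -> buffer=VsMOy???????NZZdXxC
Fragment 4: offset=5 data="QhVw" -> buffer=VsMOyQhVw???NZZdXxC
Fragment 5: offset=9 data="xRC" -> buffer=VsMOyQhVwxRCNZZdXxC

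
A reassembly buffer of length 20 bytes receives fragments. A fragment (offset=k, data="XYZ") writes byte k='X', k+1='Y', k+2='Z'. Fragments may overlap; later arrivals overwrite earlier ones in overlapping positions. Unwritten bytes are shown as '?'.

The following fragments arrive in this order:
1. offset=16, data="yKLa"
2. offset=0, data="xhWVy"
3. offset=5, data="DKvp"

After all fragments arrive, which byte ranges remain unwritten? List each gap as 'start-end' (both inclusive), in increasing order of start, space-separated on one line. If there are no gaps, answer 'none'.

Fragment 1: offset=16 len=4
Fragment 2: offset=0 len=5
Fragment 3: offset=5 len=4
Gaps: 9-15

Answer: 9-15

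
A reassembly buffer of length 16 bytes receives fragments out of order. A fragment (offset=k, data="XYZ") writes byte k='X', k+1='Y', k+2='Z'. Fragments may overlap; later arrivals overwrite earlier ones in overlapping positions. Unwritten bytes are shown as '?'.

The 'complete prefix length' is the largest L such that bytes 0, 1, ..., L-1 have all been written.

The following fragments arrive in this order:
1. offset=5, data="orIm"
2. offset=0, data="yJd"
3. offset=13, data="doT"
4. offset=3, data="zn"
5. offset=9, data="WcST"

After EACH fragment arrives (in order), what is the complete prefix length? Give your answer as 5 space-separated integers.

Answer: 0 3 3 9 16

Derivation:
Fragment 1: offset=5 data="orIm" -> buffer=?????orIm??????? -> prefix_len=0
Fragment 2: offset=0 data="yJd" -> buffer=yJd??orIm??????? -> prefix_len=3
Fragment 3: offset=13 data="doT" -> buffer=yJd??orIm????doT -> prefix_len=3
Fragment 4: offset=3 data="zn" -> buffer=yJdznorIm????doT -> prefix_len=9
Fragment 5: offset=9 data="WcST" -> buffer=yJdznorImWcSTdoT -> prefix_len=16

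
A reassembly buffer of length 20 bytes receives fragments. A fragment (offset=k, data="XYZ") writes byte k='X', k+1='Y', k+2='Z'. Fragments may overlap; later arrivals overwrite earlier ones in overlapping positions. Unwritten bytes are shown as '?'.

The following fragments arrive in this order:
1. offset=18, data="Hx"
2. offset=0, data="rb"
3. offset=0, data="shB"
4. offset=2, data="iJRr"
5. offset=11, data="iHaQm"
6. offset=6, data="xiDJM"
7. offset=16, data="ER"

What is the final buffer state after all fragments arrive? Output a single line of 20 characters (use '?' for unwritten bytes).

Fragment 1: offset=18 data="Hx" -> buffer=??????????????????Hx
Fragment 2: offset=0 data="rb" -> buffer=rb????????????????Hx
Fragment 3: offset=0 data="shB" -> buffer=shB???????????????Hx
Fragment 4: offset=2 data="iJRr" -> buffer=shiJRr????????????Hx
Fragment 5: offset=11 data="iHaQm" -> buffer=shiJRr?????iHaQm??Hx
Fragment 6: offset=6 data="xiDJM" -> buffer=shiJRrxiDJMiHaQm??Hx
Fragment 7: offset=16 data="ER" -> buffer=shiJRrxiDJMiHaQmERHx

Answer: shiJRrxiDJMiHaQmERHx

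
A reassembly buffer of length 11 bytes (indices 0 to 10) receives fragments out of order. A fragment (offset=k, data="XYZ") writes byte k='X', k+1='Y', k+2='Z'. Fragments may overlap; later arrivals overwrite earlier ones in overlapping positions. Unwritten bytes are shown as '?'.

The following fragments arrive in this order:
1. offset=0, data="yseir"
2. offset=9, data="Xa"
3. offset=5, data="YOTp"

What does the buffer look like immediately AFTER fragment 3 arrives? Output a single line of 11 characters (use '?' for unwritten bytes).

Fragment 1: offset=0 data="yseir" -> buffer=yseir??????
Fragment 2: offset=9 data="Xa" -> buffer=yseir????Xa
Fragment 3: offset=5 data="YOTp" -> buffer=yseirYOTpXa

Answer: yseirYOTpXa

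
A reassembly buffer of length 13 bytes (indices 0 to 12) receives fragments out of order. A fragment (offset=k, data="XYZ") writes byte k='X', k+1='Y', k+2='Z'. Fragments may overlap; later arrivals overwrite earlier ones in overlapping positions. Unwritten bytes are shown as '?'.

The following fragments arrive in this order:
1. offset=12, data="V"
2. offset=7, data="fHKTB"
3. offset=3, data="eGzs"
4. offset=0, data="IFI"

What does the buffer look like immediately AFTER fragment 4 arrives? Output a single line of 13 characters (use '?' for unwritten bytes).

Fragment 1: offset=12 data="V" -> buffer=????????????V
Fragment 2: offset=7 data="fHKTB" -> buffer=???????fHKTBV
Fragment 3: offset=3 data="eGzs" -> buffer=???eGzsfHKTBV
Fragment 4: offset=0 data="IFI" -> buffer=IFIeGzsfHKTBV

Answer: IFIeGzsfHKTBV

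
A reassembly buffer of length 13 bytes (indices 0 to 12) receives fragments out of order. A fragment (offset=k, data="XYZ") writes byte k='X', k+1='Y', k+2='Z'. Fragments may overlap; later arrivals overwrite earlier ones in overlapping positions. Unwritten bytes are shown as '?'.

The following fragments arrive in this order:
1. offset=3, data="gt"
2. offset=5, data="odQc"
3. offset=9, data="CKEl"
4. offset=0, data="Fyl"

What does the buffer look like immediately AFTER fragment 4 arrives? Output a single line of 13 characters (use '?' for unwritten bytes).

Fragment 1: offset=3 data="gt" -> buffer=???gt????????
Fragment 2: offset=5 data="odQc" -> buffer=???gtodQc????
Fragment 3: offset=9 data="CKEl" -> buffer=???gtodQcCKEl
Fragment 4: offset=0 data="Fyl" -> buffer=FylgtodQcCKEl

Answer: FylgtodQcCKEl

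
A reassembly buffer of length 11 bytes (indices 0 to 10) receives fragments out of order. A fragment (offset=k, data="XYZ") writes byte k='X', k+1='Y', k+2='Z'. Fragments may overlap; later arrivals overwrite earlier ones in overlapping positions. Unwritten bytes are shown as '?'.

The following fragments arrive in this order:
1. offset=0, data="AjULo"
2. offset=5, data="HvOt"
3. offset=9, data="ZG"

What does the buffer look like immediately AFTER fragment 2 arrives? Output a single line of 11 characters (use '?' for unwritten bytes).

Fragment 1: offset=0 data="AjULo" -> buffer=AjULo??????
Fragment 2: offset=5 data="HvOt" -> buffer=AjULoHvOt??

Answer: AjULoHvOt??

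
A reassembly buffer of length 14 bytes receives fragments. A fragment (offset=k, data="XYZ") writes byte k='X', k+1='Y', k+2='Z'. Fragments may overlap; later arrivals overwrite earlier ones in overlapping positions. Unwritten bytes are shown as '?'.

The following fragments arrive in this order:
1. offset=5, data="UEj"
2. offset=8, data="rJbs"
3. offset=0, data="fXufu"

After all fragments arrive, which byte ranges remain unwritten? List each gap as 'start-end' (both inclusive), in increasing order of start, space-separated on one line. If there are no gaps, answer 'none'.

Answer: 12-13

Derivation:
Fragment 1: offset=5 len=3
Fragment 2: offset=8 len=4
Fragment 3: offset=0 len=5
Gaps: 12-13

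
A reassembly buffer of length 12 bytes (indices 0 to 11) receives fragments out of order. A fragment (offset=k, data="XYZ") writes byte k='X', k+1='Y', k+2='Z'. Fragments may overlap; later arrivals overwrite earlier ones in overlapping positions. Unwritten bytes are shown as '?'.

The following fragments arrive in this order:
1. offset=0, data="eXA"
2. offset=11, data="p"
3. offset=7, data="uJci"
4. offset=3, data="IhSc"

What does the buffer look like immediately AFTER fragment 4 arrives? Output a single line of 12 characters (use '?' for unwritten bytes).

Fragment 1: offset=0 data="eXA" -> buffer=eXA?????????
Fragment 2: offset=11 data="p" -> buffer=eXA????????p
Fragment 3: offset=7 data="uJci" -> buffer=eXA????uJcip
Fragment 4: offset=3 data="IhSc" -> buffer=eXAIhScuJcip

Answer: eXAIhScuJcip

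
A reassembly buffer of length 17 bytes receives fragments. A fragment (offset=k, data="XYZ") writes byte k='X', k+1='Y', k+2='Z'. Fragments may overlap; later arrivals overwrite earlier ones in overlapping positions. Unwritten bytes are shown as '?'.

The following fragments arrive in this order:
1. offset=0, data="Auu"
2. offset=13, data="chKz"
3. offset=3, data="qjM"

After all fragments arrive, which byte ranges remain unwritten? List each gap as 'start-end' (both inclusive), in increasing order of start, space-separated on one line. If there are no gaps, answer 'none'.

Answer: 6-12

Derivation:
Fragment 1: offset=0 len=3
Fragment 2: offset=13 len=4
Fragment 3: offset=3 len=3
Gaps: 6-12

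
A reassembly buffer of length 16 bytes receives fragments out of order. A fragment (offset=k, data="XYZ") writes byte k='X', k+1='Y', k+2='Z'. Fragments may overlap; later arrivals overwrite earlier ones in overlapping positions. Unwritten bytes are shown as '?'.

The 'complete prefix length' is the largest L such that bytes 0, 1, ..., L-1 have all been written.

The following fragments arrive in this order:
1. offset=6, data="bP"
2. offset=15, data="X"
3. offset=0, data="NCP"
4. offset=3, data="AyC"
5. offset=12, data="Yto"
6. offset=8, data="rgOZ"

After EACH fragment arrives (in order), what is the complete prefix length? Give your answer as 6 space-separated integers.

Answer: 0 0 3 8 8 16

Derivation:
Fragment 1: offset=6 data="bP" -> buffer=??????bP???????? -> prefix_len=0
Fragment 2: offset=15 data="X" -> buffer=??????bP???????X -> prefix_len=0
Fragment 3: offset=0 data="NCP" -> buffer=NCP???bP???????X -> prefix_len=3
Fragment 4: offset=3 data="AyC" -> buffer=NCPAyCbP???????X -> prefix_len=8
Fragment 5: offset=12 data="Yto" -> buffer=NCPAyCbP????YtoX -> prefix_len=8
Fragment 6: offset=8 data="rgOZ" -> buffer=NCPAyCbPrgOZYtoX -> prefix_len=16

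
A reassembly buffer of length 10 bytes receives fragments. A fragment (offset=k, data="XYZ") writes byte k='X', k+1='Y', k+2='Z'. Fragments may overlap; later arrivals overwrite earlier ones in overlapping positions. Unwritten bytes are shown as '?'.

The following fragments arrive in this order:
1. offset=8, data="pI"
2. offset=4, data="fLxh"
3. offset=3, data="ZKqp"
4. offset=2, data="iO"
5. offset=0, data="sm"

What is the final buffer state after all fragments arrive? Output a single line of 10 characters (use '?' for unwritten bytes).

Fragment 1: offset=8 data="pI" -> buffer=????????pI
Fragment 2: offset=4 data="fLxh" -> buffer=????fLxhpI
Fragment 3: offset=3 data="ZKqp" -> buffer=???ZKqphpI
Fragment 4: offset=2 data="iO" -> buffer=??iOKqphpI
Fragment 5: offset=0 data="sm" -> buffer=smiOKqphpI

Answer: smiOKqphpI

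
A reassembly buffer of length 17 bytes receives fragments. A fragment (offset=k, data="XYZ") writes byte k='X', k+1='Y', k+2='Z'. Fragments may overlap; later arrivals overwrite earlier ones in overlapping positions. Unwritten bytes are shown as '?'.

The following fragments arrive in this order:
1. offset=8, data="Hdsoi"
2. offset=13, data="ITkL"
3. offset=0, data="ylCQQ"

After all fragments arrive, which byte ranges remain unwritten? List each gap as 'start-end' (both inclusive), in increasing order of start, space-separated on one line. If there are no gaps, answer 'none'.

Answer: 5-7

Derivation:
Fragment 1: offset=8 len=5
Fragment 2: offset=13 len=4
Fragment 3: offset=0 len=5
Gaps: 5-7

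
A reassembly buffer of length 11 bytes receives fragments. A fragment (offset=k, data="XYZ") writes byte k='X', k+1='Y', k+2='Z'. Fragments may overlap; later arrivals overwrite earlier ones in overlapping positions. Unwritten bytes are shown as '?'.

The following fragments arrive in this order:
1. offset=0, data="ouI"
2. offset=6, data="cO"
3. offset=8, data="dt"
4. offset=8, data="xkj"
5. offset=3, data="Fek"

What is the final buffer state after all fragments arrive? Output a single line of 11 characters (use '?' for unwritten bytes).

Fragment 1: offset=0 data="ouI" -> buffer=ouI????????
Fragment 2: offset=6 data="cO" -> buffer=ouI???cO???
Fragment 3: offset=8 data="dt" -> buffer=ouI???cOdt?
Fragment 4: offset=8 data="xkj" -> buffer=ouI???cOxkj
Fragment 5: offset=3 data="Fek" -> buffer=ouIFekcOxkj

Answer: ouIFekcOxkj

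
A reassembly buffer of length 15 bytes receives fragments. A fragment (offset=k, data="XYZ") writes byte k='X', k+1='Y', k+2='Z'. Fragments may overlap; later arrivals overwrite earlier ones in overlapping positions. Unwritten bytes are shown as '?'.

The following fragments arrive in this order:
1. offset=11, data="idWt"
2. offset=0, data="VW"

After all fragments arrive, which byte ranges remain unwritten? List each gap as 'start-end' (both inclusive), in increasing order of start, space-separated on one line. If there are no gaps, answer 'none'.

Fragment 1: offset=11 len=4
Fragment 2: offset=0 len=2
Gaps: 2-10

Answer: 2-10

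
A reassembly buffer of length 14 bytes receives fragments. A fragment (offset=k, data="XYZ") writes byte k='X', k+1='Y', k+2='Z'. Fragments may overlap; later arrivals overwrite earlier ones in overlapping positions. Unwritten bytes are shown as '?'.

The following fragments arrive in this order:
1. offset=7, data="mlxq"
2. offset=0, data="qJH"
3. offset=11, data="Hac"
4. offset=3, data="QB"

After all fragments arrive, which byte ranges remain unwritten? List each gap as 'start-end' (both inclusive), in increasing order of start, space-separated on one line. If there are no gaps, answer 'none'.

Answer: 5-6

Derivation:
Fragment 1: offset=7 len=4
Fragment 2: offset=0 len=3
Fragment 3: offset=11 len=3
Fragment 4: offset=3 len=2
Gaps: 5-6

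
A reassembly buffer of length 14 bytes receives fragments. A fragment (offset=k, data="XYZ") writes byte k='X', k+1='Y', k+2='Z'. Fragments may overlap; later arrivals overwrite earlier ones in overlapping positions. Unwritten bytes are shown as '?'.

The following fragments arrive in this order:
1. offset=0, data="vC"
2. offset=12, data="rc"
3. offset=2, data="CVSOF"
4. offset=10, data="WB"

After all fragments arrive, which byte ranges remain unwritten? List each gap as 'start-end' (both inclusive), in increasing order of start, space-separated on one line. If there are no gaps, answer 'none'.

Fragment 1: offset=0 len=2
Fragment 2: offset=12 len=2
Fragment 3: offset=2 len=5
Fragment 4: offset=10 len=2
Gaps: 7-9

Answer: 7-9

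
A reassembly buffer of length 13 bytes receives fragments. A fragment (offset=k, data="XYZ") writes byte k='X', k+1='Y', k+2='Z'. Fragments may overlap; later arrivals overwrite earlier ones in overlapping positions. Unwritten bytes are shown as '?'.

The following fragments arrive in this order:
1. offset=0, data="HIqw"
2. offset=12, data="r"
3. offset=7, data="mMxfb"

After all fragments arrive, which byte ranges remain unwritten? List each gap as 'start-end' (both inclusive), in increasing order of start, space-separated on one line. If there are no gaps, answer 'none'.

Answer: 4-6

Derivation:
Fragment 1: offset=0 len=4
Fragment 2: offset=12 len=1
Fragment 3: offset=7 len=5
Gaps: 4-6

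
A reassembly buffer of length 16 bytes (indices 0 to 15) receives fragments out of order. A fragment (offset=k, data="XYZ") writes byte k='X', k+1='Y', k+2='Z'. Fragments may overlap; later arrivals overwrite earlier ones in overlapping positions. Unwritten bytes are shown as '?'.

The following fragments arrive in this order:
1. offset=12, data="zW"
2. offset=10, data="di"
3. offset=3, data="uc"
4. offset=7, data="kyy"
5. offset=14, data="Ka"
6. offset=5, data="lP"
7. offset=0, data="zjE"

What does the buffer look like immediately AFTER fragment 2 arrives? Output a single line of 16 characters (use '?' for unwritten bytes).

Answer: ??????????dizW??

Derivation:
Fragment 1: offset=12 data="zW" -> buffer=????????????zW??
Fragment 2: offset=10 data="di" -> buffer=??????????dizW??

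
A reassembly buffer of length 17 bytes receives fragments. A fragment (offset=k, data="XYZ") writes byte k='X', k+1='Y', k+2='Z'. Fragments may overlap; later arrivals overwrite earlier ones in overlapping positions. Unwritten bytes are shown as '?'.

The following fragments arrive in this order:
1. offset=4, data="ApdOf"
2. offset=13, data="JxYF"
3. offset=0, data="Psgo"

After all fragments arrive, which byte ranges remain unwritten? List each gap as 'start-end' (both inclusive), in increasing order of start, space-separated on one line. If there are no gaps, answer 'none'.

Fragment 1: offset=4 len=5
Fragment 2: offset=13 len=4
Fragment 3: offset=0 len=4
Gaps: 9-12

Answer: 9-12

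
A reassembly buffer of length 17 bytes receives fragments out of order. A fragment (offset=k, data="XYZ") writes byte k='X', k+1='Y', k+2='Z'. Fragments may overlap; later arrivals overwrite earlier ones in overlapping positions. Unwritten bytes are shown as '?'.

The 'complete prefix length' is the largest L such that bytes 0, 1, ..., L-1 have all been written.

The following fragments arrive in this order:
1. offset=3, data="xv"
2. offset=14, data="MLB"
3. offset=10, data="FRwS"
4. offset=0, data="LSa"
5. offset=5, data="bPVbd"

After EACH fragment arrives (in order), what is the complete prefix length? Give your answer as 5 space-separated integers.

Answer: 0 0 0 5 17

Derivation:
Fragment 1: offset=3 data="xv" -> buffer=???xv???????????? -> prefix_len=0
Fragment 2: offset=14 data="MLB" -> buffer=???xv?????????MLB -> prefix_len=0
Fragment 3: offset=10 data="FRwS" -> buffer=???xv?????FRwSMLB -> prefix_len=0
Fragment 4: offset=0 data="LSa" -> buffer=LSaxv?????FRwSMLB -> prefix_len=5
Fragment 5: offset=5 data="bPVbd" -> buffer=LSaxvbPVbdFRwSMLB -> prefix_len=17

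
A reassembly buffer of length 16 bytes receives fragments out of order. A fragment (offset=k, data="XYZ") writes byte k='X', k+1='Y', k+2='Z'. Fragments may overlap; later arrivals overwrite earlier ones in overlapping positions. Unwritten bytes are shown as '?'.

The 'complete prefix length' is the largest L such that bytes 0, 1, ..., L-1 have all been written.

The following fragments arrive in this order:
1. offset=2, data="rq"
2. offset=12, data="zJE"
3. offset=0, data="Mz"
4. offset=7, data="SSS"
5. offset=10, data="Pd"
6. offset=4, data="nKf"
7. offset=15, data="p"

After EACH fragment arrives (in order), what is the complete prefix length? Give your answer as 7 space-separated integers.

Fragment 1: offset=2 data="rq" -> buffer=??rq???????????? -> prefix_len=0
Fragment 2: offset=12 data="zJE" -> buffer=??rq????????zJE? -> prefix_len=0
Fragment 3: offset=0 data="Mz" -> buffer=Mzrq????????zJE? -> prefix_len=4
Fragment 4: offset=7 data="SSS" -> buffer=Mzrq???SSS??zJE? -> prefix_len=4
Fragment 5: offset=10 data="Pd" -> buffer=Mzrq???SSSPdzJE? -> prefix_len=4
Fragment 6: offset=4 data="nKf" -> buffer=MzrqnKfSSSPdzJE? -> prefix_len=15
Fragment 7: offset=15 data="p" -> buffer=MzrqnKfSSSPdzJEp -> prefix_len=16

Answer: 0 0 4 4 4 15 16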